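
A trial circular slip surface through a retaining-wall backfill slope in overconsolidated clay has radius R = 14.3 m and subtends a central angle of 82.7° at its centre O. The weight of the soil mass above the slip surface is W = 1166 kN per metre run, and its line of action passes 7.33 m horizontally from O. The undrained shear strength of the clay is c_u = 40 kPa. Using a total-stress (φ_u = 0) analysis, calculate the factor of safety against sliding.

FS = 1.38

Taking moments about the centre O, the resisting moment is provided by the undrained shear strength acting along the arc:
Arc length L_a = R·θ = 14.3·(82.7°·π/180) = 14.3·1.4434 = 20.64 m
M_R = c_u·L_a·R = 40·20.64·14.3 = 11806.3 kN·m/m
M_D = W·d = 1166·7.33 = 8546.8 kN·m/m
FS = M_R / M_D = 11806.3 / 8546.8 = 1.381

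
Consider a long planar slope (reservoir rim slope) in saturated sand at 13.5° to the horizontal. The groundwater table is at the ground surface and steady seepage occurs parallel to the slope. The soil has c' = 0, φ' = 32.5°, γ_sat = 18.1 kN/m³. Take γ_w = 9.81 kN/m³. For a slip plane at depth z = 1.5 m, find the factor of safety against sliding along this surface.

FS = 1.22

With seepage parallel to the slope and the water table at the surface, the effective normal stress on the slip plane uses the buoyant unit weight γ' = γ_sat − γ_w while the driving shear stress uses γ_sat:
FS = [c' + γ' z cos²β tanφ'] / [γ_sat z sinβ cosβ]
(For c' = 0 this reduces to FS = (γ'/γ_sat)·tanφ'/tanβ.)
γ' = 18.1 − 9.81 = 8.29 kN/m³
Numerator = 0.0 + 8.29·1.5·cos²13.5°·tan32.5° = 0.0 + 8.29·1.5·0.9455·0.6371 = 7.490 kPa
Denominator = 18.1·1.5·sin13.5°·cos13.5° = 18.1·1.5·0.2334·0.9724 = 6.163 kPa
FS = 7.490 / 6.163 = 1.215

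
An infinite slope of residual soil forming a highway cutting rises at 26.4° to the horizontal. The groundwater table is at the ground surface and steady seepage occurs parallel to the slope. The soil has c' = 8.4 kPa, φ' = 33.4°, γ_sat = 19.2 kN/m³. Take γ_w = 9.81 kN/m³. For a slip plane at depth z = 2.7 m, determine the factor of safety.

FS = 1.06

With seepage parallel to the slope and the water table at the surface, the effective normal stress on the slip plane uses the buoyant unit weight γ' = γ_sat − γ_w while the driving shear stress uses γ_sat:
FS = [c' + γ' z cos²β tanφ'] / [γ_sat z sinβ cosβ]
γ' = 19.2 − 9.81 = 9.39 kN/m³
Numerator = 8.4 + 9.39·2.7·cos²26.4°·tan33.4° = 8.4 + 9.39·2.7·0.8023·0.6594 = 21.812 kPa
Denominator = 19.2·2.7·sin26.4°·cos26.4° = 19.2·2.7·0.4446·0.8957 = 20.646 kPa
FS = 21.812 / 20.646 = 1.056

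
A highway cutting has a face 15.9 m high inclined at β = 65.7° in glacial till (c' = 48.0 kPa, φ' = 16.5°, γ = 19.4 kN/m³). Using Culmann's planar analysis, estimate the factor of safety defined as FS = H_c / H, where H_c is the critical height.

H_c = (4c'/γ) · sinβ cosφ' / [1 − cos(β − φ')]
    = (4·48.0/19.4) · sin65.7°·cos16.5° / [1 − cos49.2°]
    = 9.897 · 0.8739 / 0.3466 = 24.95 m
FS = H_c / H = 24.95 / 15.9 = 1.569

FS = 1.57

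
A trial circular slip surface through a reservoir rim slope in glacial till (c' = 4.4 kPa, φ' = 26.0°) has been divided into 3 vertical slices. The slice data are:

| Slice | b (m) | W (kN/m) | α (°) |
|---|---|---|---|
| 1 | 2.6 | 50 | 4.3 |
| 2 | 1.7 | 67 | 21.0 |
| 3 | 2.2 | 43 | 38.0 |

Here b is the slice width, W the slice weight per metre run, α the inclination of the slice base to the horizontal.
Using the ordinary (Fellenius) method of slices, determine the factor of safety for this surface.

Ordinary method of slices: FS = Σ[c'·Δl_i + (W_i cosα_i)·tanφ'] / Σ W_i sinα_i, with Δl_i = b_i / cosα_i.
Slice 1: Δl = 2.6/cos4.3° = 2.607 m; N'_1 = 50·cos4.3° = 49.9; c'Δl = 11.47; W sinα = 3.7
Slice 2: Δl = 1.7/cos21.0° = 1.821 m; N'_2 = 67·cos21.0° = 62.5; c'Δl = 8.01; W sinα = 24.0
Slice 3: Δl = 2.2/cos38.0° = 2.792 m; N'_3 = 43·cos38.0° = 33.9; c'Δl = 12.28; W sinα = 26.5
Σc'Δl = 31.8 kN/m; ΣN' = 146.3 kN/m; ΣW sinα = 54.2 kN/m
Resisting = 31.8 + 146.3·tan26.0° = 31.8 + 71.4 = 103.1 kN/m
FS = 103.1 / 54.2 = 1.901

FS = 1.90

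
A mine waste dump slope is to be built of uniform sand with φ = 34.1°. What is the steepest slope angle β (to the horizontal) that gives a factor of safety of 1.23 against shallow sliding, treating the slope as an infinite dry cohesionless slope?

β = 28.8°

For an infinite dry cohesionless slope FS = tanφ/tanβ, so tanβ = tanφ / FS.
tanβ = tan34.1° / 1.23 = 0.6771 / 1.23 = 0.5504
β = arctan(0.5504) = 28.83°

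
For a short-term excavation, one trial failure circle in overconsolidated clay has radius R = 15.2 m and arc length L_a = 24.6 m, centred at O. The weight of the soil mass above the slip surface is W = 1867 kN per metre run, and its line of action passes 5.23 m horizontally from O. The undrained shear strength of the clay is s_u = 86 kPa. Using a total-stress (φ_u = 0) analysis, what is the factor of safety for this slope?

FS = 3.29

Taking moments about the centre O, the resisting moment is provided by the undrained shear strength acting along the arc:
M_R = s_u·L_a·R = 86·24.60·15.2 = 32157.1 kN·m/m
M_D = W·d = 1867·5.23 = 9764.4 kN·m/m
FS = M_R / M_D = 32157.1 / 9764.4 = 3.293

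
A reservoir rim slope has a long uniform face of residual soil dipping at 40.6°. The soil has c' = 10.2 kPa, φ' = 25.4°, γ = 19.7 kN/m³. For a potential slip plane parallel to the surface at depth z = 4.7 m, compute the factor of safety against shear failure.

For an infinite slope with a slip plane parallel to the surface (no pore pressure): FS = [c' + γz cos²β tanφ'] / [γz sinβ cosβ].
γz = 19.7·4.7 = 92.59 kN/m²
Numerator = 10.2 + 92.59·cos²40.6°·tan25.4° = 10.2 + 92.59·0.5765·0.4748 = 35.545 kPa
Denominator = 92.59·sin40.6°·cos40.6° = 92.59·0.6508·0.7593 = 45.750 kPa
FS = 35.545 / 45.750 = 0.777

FS = 0.78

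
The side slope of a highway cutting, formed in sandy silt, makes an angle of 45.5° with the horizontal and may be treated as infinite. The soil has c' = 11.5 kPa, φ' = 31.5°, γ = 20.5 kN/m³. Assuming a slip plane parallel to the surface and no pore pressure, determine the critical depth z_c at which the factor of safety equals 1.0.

Setting FS = 1.00 in FS = [c' + γz cos²β tanφ'] / [γz sinβ cosβ] and solving for z:
z = c' / [γ cosβ (FS·sinβ − cosβ·tanφ')]
  = 11.5 / [20.5·cos45.5°·(1.00·sin45.5° − cos45.5°·tan31.5°)]
  = 11.5 / [20.5·0.7009·(1.00·0.7133 − 0.7009·0.6128)]
  = 11.5 / 4.0769 = 2.821 m

z_c = 2.82 m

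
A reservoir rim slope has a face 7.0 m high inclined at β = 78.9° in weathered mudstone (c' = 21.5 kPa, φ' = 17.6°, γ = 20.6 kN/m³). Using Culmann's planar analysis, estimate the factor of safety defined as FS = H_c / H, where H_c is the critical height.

H_c = (4c'/γ) · sinβ cosφ' / [1 − cos(β − φ')]
    = (4·21.5/20.6) · sin78.9°·cos17.6° / [1 − cos61.3°]
    = 4.175 · 0.9354 / 0.5198 = 7.51 m
FS = H_c / H = 7.51 / 7.0 = 1.073

FS = 1.07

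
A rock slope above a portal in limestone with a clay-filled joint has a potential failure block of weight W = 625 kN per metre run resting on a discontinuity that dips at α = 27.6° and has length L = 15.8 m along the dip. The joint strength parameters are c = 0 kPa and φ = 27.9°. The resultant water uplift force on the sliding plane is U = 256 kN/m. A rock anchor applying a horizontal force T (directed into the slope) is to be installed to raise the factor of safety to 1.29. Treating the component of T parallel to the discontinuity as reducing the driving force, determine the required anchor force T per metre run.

T = 155 kN/m

Resolving forces along and normal to the sliding plane, with the horizontal anchor force T adding T·sinα to the effective normal force and T·cosα acting up the plane against the driving force:
FS = [cL + (W cosα − U + T sinα) tanφ] / [W sinα − T cosα]
Without the anchor: N' = 297.9 kN/m, driving T_d = 289.6 kN/m, resisting R = 0·15.8 + 297.9·tan27.9° = 157.7 kN/m, FS = 0.54.
Setting FS = 1.29 and solving for T:
1.29·(289.6 − T cos27.6°) = 157.7 + T sin27.6°·tan27.9°
T·(sin27.6°·tan27.9° + 1.29·cos27.6°) = 1.29·289.6 − 157.7
T·(0.4633·0.5295 + 1.29·0.8862) = 373.5 − 157.7 = 215.8
T·1.3885 = 215.8
T = 155.4 kN/m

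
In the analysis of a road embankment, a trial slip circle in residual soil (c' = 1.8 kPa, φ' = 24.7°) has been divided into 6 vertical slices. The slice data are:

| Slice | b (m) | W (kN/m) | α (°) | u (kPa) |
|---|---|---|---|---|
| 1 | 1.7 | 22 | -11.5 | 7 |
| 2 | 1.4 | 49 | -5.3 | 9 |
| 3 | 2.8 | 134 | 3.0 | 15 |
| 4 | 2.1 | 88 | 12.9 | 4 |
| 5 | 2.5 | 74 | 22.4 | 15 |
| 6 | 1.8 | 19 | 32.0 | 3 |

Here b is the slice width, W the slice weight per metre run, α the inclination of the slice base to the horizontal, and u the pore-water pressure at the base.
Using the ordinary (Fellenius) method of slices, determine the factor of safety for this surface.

Ordinary method of slices: FS = Σ[c'·Δl_i + (W_i cosα_i − u_i·Δl_i)·tanφ'] / Σ W_i sinα_i, with Δl_i = b_i / cosα_i.
Slice 1: Δl = 1.7/cos(-11.5°) = 1.735 m; N'_1 = 22·cos(-11.5°) − 7·1.735 = 9.4; c'Δl = 3.12; W sinα = -4.4
Slice 2: Δl = 1.4/cos(-5.3°) = 1.406 m; N'_2 = 49·cos(-5.3°) − 9·1.406 = 36.1; c'Δl = 2.53; W sinα = -4.5
Slice 3: Δl = 2.8/cos3.0° = 2.804 m; N'_3 = 134·cos3.0° − 15·2.804 = 91.8; c'Δl = 5.05; W sinα = 7.0
Slice 4: Δl = 2.1/cos12.9° = 2.154 m; N'_4 = 88·cos12.9° − 4·2.154 = 77.2; c'Δl = 3.88; W sinα = 19.6
Slice 5: Δl = 2.5/cos22.4° = 2.704 m; N'_5 = 74·cos22.4° − 15·2.704 = 27.9; c'Δl = 4.87; W sinα = 28.2
Slice 6: Δl = 1.8/cos32.0° = 2.123 m; N'_6 = 19·cos32.0° − 3·2.123 = 9.7; c'Δl = 3.82; W sinα = 10.1
Σc'Δl = 23.3 kN/m; ΣN' = 252.1 kN/m; ΣW sinα = 56.0 kN/m
Resisting = 23.3 + 252.1·tan24.7° = 23.3 + 115.9 = 139.2 kN/m
FS = 139.2 / 56.0 = 2.485

FS = 2.49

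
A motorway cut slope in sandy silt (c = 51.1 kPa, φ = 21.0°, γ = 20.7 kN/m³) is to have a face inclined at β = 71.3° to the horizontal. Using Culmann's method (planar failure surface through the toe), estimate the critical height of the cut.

H_c = 24.17 m

Culmann's analysis gives the critical failure plane at α_cr = (β + φ)/2 = (71.3 + 21.0)/2 = 46.1°, and the critical height
H_c = (4c/γ) · sinβ cosφ / [1 − cos(β − φ)]
    = (4·51.1/20.7) · sin71.3°·cos21.0° / [1 − cos(50.3°)]
    = 9.874 · 0.9472·0.9336 / [1 − 0.6388]
    = 9.874 · 0.8843 / 0.3612
    = 24.17 m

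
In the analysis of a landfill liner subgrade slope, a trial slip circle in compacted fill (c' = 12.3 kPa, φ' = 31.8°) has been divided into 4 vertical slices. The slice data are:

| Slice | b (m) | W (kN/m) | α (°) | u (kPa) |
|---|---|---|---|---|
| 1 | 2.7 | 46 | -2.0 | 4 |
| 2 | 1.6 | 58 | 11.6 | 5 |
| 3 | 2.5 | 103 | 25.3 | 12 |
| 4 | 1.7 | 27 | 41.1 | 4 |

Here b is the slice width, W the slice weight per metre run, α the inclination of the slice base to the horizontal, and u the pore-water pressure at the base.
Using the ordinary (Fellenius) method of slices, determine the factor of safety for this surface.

FS = 2.94

Ordinary method of slices: FS = Σ[c'·Δl_i + (W_i cosα_i − u_i·Δl_i)·tanφ'] / Σ W_i sinα_i, with Δl_i = b_i / cosα_i.
Slice 1: Δl = 2.7/cos(-2.0°) = 2.702 m; N'_1 = 46·cos(-2.0°) − 4·2.702 = 35.2; c'Δl = 33.23; W sinα = -1.6
Slice 2: Δl = 1.6/cos11.6° = 1.633 m; N'_2 = 58·cos11.6° − 5·1.633 = 48.6; c'Δl = 20.09; W sinα = 11.7
Slice 3: Δl = 2.5/cos25.3° = 2.765 m; N'_3 = 103·cos25.3° − 12·2.765 = 59.9; c'Δl = 34.01; W sinα = 44.0
Slice 4: Δl = 1.7/cos41.1° = 2.256 m; N'_4 = 27·cos41.1° − 4·2.256 = 11.3; c'Δl = 27.75; W sinα = 17.7
Σc'Δl = 115.1 kN/m; ΣN' = 155.1 kN/m; ΣW sinα = 71.8 kN/m
Resisting = 115.1 + 155.1·tan31.8° = 115.1 + 96.1 = 211.2 kN/m
FS = 211.2 / 71.8 = 2.941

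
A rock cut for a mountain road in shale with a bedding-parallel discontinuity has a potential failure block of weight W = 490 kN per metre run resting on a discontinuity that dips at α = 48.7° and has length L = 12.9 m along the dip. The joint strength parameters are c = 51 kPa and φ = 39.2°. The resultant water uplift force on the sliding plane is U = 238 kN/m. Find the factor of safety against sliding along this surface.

FS = 1.98

Resolving the block weight along and normal to the plane and applying the Mohr–Coulomb strength on the joint:
N' = W cosα − U = 490·cos48.7° − 238 = 85.4 kN/m
Driving force T = W sinα = 490·sin48.7° = 368.1 kN/m
Resisting force R = c·L + N'·tanφ = 51·12.9 + 85.4·tan39.2° = 657.9 + 69.7 = 727.6 kN/m
FS = R / T = 727.6 / 368.1 = 1.976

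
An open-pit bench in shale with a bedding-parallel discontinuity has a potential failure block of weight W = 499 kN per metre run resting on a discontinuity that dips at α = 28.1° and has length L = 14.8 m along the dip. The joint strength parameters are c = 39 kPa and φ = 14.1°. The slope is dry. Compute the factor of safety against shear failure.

Resolving the block weight along and normal to the plane and applying the Mohr–Coulomb strength on the joint:
N' = W cosα = 499·cos28.1° = 440.2 kN/m
Driving force T = W sinα = 499·sin28.1° = 235.0 kN/m
Resisting force R = c·L + N'·tanφ = 39·14.8 + 440.2·tan14.1° = 577.2 + 110.6 = 687.8 kN/m
FS = R / T = 687.8 / 235.0 = 2.926

FS = 2.93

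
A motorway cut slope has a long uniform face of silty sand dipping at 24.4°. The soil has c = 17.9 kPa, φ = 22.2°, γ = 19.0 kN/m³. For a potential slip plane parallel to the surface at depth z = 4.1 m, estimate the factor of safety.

FS = 1.51

For an infinite slope with a slip plane parallel to the surface (no pore pressure): FS = [c + γz cos²β tanφ] / [γz sinβ cosβ].
γz = 19.0·4.1 = 77.90 kN/m²
Numerator = 17.9 + 77.90·cos²24.4°·tan22.2° = 17.9 + 77.90·0.8293·0.4081 = 44.265 kPa
Denominator = 77.90·sin24.4°·cos24.4° = 77.90·0.4131·0.9107 = 29.307 kPa
FS = 44.265 / 29.307 = 1.510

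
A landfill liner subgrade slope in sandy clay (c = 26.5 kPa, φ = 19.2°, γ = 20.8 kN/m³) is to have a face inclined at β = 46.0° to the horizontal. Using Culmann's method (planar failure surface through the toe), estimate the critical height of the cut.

H_c = 32.23 m

Culmann's analysis gives the critical failure plane at α_cr = (β + φ)/2 = (46.0 + 19.2)/2 = 32.6°, and the critical height
H_c = (4c/γ) · sinβ cosφ / [1 − cos(β − φ)]
    = (4·26.5/20.8) · sin46.0°·cos19.2° / [1 − cos(26.8°)]
    = 5.096 · 0.7193·0.9444 / [1 − 0.8926]
    = 5.096 · 0.6793 / 0.1074
    = 32.23 m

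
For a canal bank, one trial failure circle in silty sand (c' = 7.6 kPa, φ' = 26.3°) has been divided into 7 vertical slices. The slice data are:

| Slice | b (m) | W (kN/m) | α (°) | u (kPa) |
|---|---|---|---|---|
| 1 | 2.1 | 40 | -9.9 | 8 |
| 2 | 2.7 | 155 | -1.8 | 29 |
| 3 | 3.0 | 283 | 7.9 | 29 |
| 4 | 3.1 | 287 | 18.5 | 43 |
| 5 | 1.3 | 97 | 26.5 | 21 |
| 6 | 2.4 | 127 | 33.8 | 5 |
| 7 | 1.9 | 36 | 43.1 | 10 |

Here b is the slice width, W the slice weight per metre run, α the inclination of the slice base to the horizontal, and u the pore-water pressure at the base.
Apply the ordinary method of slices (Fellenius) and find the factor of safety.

FS = 1.63

Ordinary method of slices: FS = Σ[c'·Δl_i + (W_i cosα_i − u_i·Δl_i)·tanφ'] / Σ W_i sinα_i, with Δl_i = b_i / cosα_i.
Slice 1: Δl = 2.1/cos(-9.9°) = 2.132 m; N'_1 = 40·cos(-9.9°) − 8·2.132 = 22.4; c'Δl = 16.20; W sinα = -6.9
Slice 2: Δl = 2.7/cos(-1.8°) = 2.701 m; N'_2 = 155·cos(-1.8°) − 29·2.701 = 76.6; c'Δl = 20.53; W sinα = -4.9
Slice 3: Δl = 3.0/cos7.9° = 3.029 m; N'_3 = 283·cos7.9° − 29·3.029 = 192.5; c'Δl = 23.02; W sinα = 38.9
Slice 4: Δl = 3.1/cos18.5° = 3.269 m; N'_4 = 287·cos18.5° − 43·3.269 = 131.6; c'Δl = 24.84; W sinα = 91.1
Slice 5: Δl = 1.3/cos26.5° = 1.453 m; N'_5 = 97·cos26.5° − 21·1.453 = 56.3; c'Δl = 11.04; W sinα = 43.3
Slice 6: Δl = 2.4/cos33.8° = 2.888 m; N'_6 = 127·cos33.8° − 5·2.888 = 91.1; c'Δl = 21.95; W sinα = 70.6
Slice 7: Δl = 1.9/cos43.1° = 2.602 m; N'_7 = 36·cos43.1° − 10·2.602 = 0.3; c'Δl = 19.78; W sinα = 24.6
Σc'Δl = 137.4 kN/m; ΣN' = 570.7 kN/m; ΣW sinα = 256.7 kN/m
Resisting = 137.4 + 570.7·tan26.3° = 137.4 + 282.0 = 419.4 kN/m
FS = 419.4 / 256.7 = 1.634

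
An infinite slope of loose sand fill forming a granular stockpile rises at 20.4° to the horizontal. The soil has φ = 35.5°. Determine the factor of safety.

FS = 1.92

For a dry cohesionless infinite slope the factor of safety is FS = tanφ / tanβ.
FS = tan35.5° / tan20.4° = 0.7133 / 0.3719 = 1.918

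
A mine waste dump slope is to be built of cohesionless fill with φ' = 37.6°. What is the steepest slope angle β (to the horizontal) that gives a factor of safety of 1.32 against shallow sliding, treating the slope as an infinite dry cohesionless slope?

For an infinite dry cohesionless slope FS = tanφ'/tanβ, so tanβ = tanφ' / FS.
tanβ = tan37.6° / 1.32 = 0.7701 / 1.32 = 0.5834
β = arctan(0.5834) = 30.26°

β = 30.3°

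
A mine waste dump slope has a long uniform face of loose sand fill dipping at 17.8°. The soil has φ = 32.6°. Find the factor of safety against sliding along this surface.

For a dry cohesionless infinite slope the factor of safety is FS = tanφ / tanβ.
FS = tan32.6° / tan17.8° = 0.6395 / 0.3211 = 1.992

FS = 1.99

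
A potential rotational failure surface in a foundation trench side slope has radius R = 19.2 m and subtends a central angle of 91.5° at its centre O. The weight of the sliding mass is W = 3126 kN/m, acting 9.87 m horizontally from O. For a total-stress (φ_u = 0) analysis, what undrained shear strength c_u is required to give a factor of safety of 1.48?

FS = c_u·L_a·R / (W·d), so c_u = FS·W·d / (L_a·R).
Arc length L_a = R·θ = 19.2·(91.5°·π/180) = 19.2·1.5970 = 30.66 m
c_u = 1.48·3126·9.87 / (30.66·19.2) = 45663.4 / 588.71 = 77.57 kPa

c_u = 77.6 kPa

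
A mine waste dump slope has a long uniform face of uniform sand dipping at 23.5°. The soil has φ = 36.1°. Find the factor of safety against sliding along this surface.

FS = 1.68

For a dry cohesionless infinite slope the factor of safety is FS = tanφ / tanβ.
FS = tan36.1° / tan23.5° = 0.7292 / 0.4348 = 1.677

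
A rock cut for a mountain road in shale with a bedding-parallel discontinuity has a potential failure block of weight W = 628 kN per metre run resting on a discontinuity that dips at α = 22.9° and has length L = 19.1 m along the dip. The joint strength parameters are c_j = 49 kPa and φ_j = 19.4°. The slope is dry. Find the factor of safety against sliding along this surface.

Resolving the block weight along and normal to the plane and applying the Mohr–Coulomb strength on the joint:
N' = W cosα = 628·cos22.9° = 578.5 kN/m
Driving force T = W sinα = 628·sin22.9° = 244.4 kN/m
Resisting force R = c_j·L + N'·tanφ_j = 49·19.1 + 578.5·tan19.4° = 935.9 + 203.7 = 1139.6 kN/m
FS = R / T = 1139.6 / 244.4 = 4.664

FS = 4.66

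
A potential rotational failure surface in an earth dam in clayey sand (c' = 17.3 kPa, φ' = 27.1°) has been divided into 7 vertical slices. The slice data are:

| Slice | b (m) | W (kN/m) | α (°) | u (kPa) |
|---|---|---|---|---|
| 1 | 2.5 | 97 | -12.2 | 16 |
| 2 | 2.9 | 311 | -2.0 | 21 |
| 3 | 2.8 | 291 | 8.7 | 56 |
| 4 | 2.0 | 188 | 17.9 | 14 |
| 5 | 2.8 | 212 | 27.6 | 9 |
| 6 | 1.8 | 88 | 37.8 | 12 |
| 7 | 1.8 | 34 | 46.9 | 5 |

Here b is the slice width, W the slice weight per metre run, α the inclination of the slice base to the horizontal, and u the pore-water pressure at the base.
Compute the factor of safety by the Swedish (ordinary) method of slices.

Ordinary method of slices: FS = Σ[c'·Δl_i + (W_i cosα_i − u_i·Δl_i)·tanφ'] / Σ W_i sinα_i, with Δl_i = b_i / cosα_i.
Slice 1: Δl = 2.5/cos(-12.2°) = 2.558 m; N'_1 = 97·cos(-12.2°) − 16·2.558 = 53.9; c'Δl = 44.25; W sinα = -20.5
Slice 2: Δl = 2.9/cos(-2.0°) = 2.902 m; N'_2 = 311·cos(-2.0°) − 21·2.902 = 249.9; c'Δl = 50.20; W sinα = -10.9
Slice 3: Δl = 2.8/cos8.7° = 2.833 m; N'_3 = 291·cos8.7° − 56·2.833 = 129.0; c'Δl = 49.00; W sinα = 44.0
Slice 4: Δl = 2.0/cos17.9° = 2.102 m; N'_4 = 188·cos17.9° − 14·2.102 = 149.5; c'Δl = 36.36; W sinα = 57.8
Slice 5: Δl = 2.8/cos27.6° = 3.160 m; N'_5 = 212·cos27.6° − 9·3.160 = 159.4; c'Δl = 54.66; W sinα = 98.2
Slice 6: Δl = 1.8/cos37.8° = 2.278 m; N'_6 = 88·cos37.8° − 12·2.278 = 42.2; c'Δl = 39.41; W sinα = 53.9
Slice 7: Δl = 1.8/cos46.9° = 2.634 m; N'_7 = 34·cos46.9° − 5·2.634 = 10.1; c'Δl = 45.57; W sinα = 24.8
Σc'Δl = 319.5 kN/m; ΣN' = 794.0 kN/m; ΣW sinα = 247.4 kN/m
Resisting = 319.5 + 794.0·tan27.1° = 319.5 + 406.3 = 725.7 kN/m
FS = 725.7 / 247.4 = 2.933

FS = 2.93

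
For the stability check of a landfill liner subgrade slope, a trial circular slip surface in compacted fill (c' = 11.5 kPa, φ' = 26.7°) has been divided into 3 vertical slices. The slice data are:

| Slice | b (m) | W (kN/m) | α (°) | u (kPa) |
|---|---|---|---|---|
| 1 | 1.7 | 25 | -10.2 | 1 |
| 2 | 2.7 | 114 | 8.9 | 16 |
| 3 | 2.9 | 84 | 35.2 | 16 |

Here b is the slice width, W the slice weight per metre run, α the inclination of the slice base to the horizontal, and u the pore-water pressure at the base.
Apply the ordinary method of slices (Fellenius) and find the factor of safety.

FS = 2.34

Ordinary method of slices: FS = Σ[c'·Δl_i + (W_i cosα_i − u_i·Δl_i)·tanφ'] / Σ W_i sinα_i, with Δl_i = b_i / cosα_i.
Slice 1: Δl = 1.7/cos(-10.2°) = 1.727 m; N'_1 = 25·cos(-10.2°) − 1·1.727 = 22.9; c'Δl = 19.86; W sinα = -4.4
Slice 2: Δl = 2.7/cos8.9° = 2.733 m; N'_2 = 114·cos8.9° − 16·2.733 = 68.9; c'Δl = 31.43; W sinα = 17.6
Slice 3: Δl = 2.9/cos35.2° = 3.549 m; N'_3 = 84·cos35.2° − 16·3.549 = 11.9; c'Δl = 40.81; W sinα = 48.4
Σc'Δl = 92.1 kN/m; ΣN' = 103.6 kN/m; ΣW sinα = 61.6 kN/m
Resisting = 92.1 + 103.6·tan26.7° = 92.1 + 52.1 = 144.2 kN/m
FS = 144.2 / 61.6 = 2.340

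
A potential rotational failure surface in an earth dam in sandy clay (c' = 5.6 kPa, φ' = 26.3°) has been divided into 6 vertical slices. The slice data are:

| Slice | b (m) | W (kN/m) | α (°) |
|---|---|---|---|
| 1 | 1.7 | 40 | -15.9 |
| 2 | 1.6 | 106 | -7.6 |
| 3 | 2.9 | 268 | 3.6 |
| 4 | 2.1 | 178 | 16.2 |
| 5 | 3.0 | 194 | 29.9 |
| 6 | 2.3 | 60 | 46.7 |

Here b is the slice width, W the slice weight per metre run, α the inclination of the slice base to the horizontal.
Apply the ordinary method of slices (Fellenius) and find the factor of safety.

Ordinary method of slices: FS = Σ[c'·Δl_i + (W_i cosα_i)·tanφ'] / Σ W_i sinα_i, with Δl_i = b_i / cosα_i.
Slice 1: Δl = 1.7/cos(-15.9°) = 1.768 m; N'_1 = 40·cos(-15.9°) = 38.5; c'Δl = 9.90; W sinα = -11.0
Slice 2: Δl = 1.6/cos(-7.6°) = 1.614 m; N'_2 = 106·cos(-7.6°) = 105.1; c'Δl = 9.04; W sinα = -14.0
Slice 3: Δl = 2.9/cos3.6° = 2.906 m; N'_3 = 268·cos3.6° = 267.5; c'Δl = 16.27; W sinα = 16.8
Slice 4: Δl = 2.1/cos16.2° = 2.187 m; N'_4 = 178·cos16.2° = 170.9; c'Δl = 12.25; W sinα = 49.7
Slice 5: Δl = 3.0/cos29.9° = 3.461 m; N'_5 = 194·cos29.9° = 168.2; c'Δl = 19.38; W sinα = 96.7
Slice 6: Δl = 2.3/cos46.7° = 3.354 m; N'_6 = 60·cos46.7° = 41.1; c'Δl = 18.78; W sinα = 43.7
Σc'Δl = 85.6 kN/m; ΣN' = 791.3 kN/m; ΣW sinα = 181.9 kN/m
Resisting = 85.6 + 791.3·tan26.3° = 85.6 + 391.1 = 476.7 kN/m
FS = 476.7 / 181.9 = 2.621

FS = 2.62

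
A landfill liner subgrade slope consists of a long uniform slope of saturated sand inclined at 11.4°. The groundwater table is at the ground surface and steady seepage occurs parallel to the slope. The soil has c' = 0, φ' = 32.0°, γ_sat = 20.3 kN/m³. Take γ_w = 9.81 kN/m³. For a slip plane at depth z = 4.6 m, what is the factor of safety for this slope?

FS = 1.60

With seepage parallel to the slope and the water table at the surface, the effective normal stress on the slip plane uses the buoyant unit weight γ' = γ_sat − γ_w while the driving shear stress uses γ_sat:
FS = [c' + γ' z cos²β tanφ'] / [γ_sat z sinβ cosβ]
(For c' = 0 this reduces to FS = (γ'/γ_sat)·tanφ'/tanβ.)
γ' = 20.3 − 9.81 = 10.49 kN/m³
Numerator = 0.0 + 10.49·4.6·cos²11.4°·tan32.0° = 0.0 + 10.49·4.6·0.9609·0.6249 = 28.974 kPa
Denominator = 20.3·4.6·sin11.4°·cos11.4° = 20.3·4.6·0.1977·0.9803 = 18.093 kPa
FS = 28.974 / 18.093 = 1.601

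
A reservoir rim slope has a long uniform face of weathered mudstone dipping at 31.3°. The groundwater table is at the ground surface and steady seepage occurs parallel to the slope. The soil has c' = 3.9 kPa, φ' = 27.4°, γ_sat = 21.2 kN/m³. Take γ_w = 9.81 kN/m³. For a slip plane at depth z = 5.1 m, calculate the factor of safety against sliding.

With seepage parallel to the slope and the water table at the surface, the effective normal stress on the slip plane uses the buoyant unit weight γ' = γ_sat − γ_w while the driving shear stress uses γ_sat:
FS = [c' + γ' z cos²β tanφ'] / [γ_sat z sinβ cosβ]
γ' = 21.2 − 9.81 = 11.39 kN/m³
Numerator = 3.9 + 11.39·5.1·cos²31.3°·tan27.4° = 3.9 + 11.39·5.1·0.7301·0.5184 = 25.884 kPa
Denominator = 21.2·5.1·sin31.3°·cos31.3° = 21.2·5.1·0.5195·0.8545 = 47.995 kPa
FS = 25.884 / 47.995 = 0.539

FS = 0.54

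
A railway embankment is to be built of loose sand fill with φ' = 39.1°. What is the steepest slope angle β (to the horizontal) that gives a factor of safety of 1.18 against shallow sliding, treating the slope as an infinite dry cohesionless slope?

For an infinite dry cohesionless slope FS = tanφ'/tanβ, so tanβ = tanφ' / FS.
tanβ = tan39.1° / 1.18 = 0.8127 / 1.18 = 0.6887
β = arctan(0.6887) = 34.56°

β = 34.6°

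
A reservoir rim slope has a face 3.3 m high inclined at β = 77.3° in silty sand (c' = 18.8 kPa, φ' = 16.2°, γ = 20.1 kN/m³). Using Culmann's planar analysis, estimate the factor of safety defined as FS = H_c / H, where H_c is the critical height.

FS = 2.06

H_c = (4c'/γ) · sinβ cosφ' / [1 − cos(β − φ')]
    = (4·18.8/20.1) · sin77.3°·cos16.2° / [1 − cos61.1°]
    = 3.741 · 0.9368 / 0.5167 = 6.78 m
FS = H_c / H = 6.78 / 3.3 = 2.055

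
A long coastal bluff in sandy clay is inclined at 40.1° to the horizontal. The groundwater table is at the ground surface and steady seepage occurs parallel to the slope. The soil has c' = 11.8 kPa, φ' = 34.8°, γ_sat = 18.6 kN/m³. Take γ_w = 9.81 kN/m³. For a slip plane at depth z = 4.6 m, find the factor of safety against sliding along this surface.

FS = 0.67

With seepage parallel to the slope and the water table at the surface, the effective normal stress on the slip plane uses the buoyant unit weight γ' = γ_sat − γ_w while the driving shear stress uses γ_sat:
FS = [c' + γ' z cos²β tanφ'] / [γ_sat z sinβ cosβ]
γ' = 18.6 − 9.81 = 8.79 kN/m³
Numerator = 11.8 + 8.79·4.6·cos²40.1°·tan34.8° = 11.8 + 8.79·4.6·0.5851·0.6950 = 28.243 kPa
Denominator = 18.6·4.6·sin40.1°·cos40.1° = 18.6·4.6·0.6441·0.7649 = 42.156 kPa
FS = 28.243 / 42.156 = 0.670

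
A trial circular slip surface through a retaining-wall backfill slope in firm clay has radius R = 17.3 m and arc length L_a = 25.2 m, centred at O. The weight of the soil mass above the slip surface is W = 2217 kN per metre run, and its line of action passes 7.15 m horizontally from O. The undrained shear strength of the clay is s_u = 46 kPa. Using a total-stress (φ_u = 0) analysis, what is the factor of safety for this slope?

Taking moments about the centre O, the resisting moment is provided by the undrained shear strength acting along the arc:
M_R = s_u·L_a·R = 46·25.20·17.3 = 20054.2 kN·m/m
M_D = W·d = 2217·7.15 = 15851.6 kN·m/m
FS = M_R / M_D = 20054.2 / 15851.6 = 1.265

FS = 1.27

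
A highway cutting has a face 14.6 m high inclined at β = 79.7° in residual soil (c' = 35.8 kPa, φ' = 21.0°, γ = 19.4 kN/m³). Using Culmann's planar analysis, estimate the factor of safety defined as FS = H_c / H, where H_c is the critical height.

FS = 0.97

H_c = (4c'/γ) · sinβ cosφ' / [1 − cos(β − φ')]
    = (4·35.8/19.4) · sin79.7°·cos21.0° / [1 − cos58.7°]
    = 7.381 · 0.9185 / 0.4805 = 14.11 m
FS = H_c / H = 14.11 / 14.6 = 0.967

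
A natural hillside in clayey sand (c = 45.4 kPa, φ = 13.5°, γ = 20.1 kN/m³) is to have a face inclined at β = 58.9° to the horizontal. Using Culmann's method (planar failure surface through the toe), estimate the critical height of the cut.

H_c = 25.26 m

Culmann's analysis gives the critical failure plane at α_cr = (β + φ)/2 = (58.9 + 13.5)/2 = 36.2°, and the critical height
H_c = (4c/γ) · sinβ cosφ / [1 − cos(β − φ)]
    = (4·45.4/20.1) · sin58.9°·cos13.5° / [1 − cos(45.4°)]
    = 9.035 · 0.8563·0.9724 / [1 − 0.7022]
    = 9.035 · 0.8326 / 0.2978
    = 25.26 m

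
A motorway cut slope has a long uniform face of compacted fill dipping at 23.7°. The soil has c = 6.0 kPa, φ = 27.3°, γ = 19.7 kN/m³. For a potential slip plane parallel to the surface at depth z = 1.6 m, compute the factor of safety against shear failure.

FS = 1.69

For an infinite slope with a slip plane parallel to the surface (no pore pressure): FS = [c + γz cos²β tanφ] / [γz sinβ cosβ].
γz = 19.7·1.6 = 31.52 kN/m²
Numerator = 6.0 + 31.52·cos²23.7°·tan27.3° = 6.0 + 31.52·0.8384·0.5161 = 19.640 kPa
Denominator = 31.52·sin23.7°·cos23.7° = 31.52·0.4019·0.9157 = 11.601 kPa
FS = 19.640 / 11.601 = 1.693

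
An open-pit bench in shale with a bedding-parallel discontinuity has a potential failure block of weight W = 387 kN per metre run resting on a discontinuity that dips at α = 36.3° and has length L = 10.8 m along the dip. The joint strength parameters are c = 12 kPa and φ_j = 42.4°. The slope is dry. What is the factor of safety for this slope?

Resolving the block weight along and normal to the plane and applying the Mohr–Coulomb strength on the joint:
N' = W cosα = 387·cos36.3° = 311.9 kN/m
Driving force T = W sinα = 387·sin36.3° = 229.1 kN/m
Resisting force R = c·L + N'·tanφ_j = 12·10.8 + 311.9·tan42.4° = 129.6 + 284.8 = 414.4 kN/m
FS = R / T = 414.4 / 229.1 = 1.809

FS = 1.81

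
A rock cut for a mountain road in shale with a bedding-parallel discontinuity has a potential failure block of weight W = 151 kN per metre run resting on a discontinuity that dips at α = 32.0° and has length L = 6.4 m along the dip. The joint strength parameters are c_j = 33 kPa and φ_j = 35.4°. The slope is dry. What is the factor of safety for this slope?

FS = 3.78

Resolving the block weight along and normal to the plane and applying the Mohr–Coulomb strength on the joint:
N' = W cosα = 151·cos32.0° = 128.1 kN/m
Driving force T = W sinα = 151·sin32.0° = 80.0 kN/m
Resisting force R = c_j·L + N'·tanφ_j = 33·6.4 + 128.1·tan35.4° = 211.2 + 91.0 = 302.2 kN/m
FS = R / T = 302.2 / 80.0 = 3.777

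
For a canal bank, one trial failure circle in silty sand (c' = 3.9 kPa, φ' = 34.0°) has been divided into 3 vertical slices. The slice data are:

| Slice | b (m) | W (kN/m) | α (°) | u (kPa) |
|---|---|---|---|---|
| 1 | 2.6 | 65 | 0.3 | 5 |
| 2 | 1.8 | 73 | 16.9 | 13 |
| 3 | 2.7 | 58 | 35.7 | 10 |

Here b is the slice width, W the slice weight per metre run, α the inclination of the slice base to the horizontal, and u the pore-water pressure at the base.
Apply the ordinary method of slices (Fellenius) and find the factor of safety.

Ordinary method of slices: FS = Σ[c'·Δl_i + (W_i cosα_i − u_i·Δl_i)·tanφ'] / Σ W_i sinα_i, with Δl_i = b_i / cosα_i.
Slice 1: Δl = 2.6/cos0.3° = 2.600 m; N'_1 = 65·cos0.3° − 5·2.600 = 52.0; c'Δl = 10.14; W sinα = 0.3
Slice 2: Δl = 1.8/cos16.9° = 1.881 m; N'_2 = 73·cos16.9° − 13·1.881 = 45.4; c'Δl = 7.34; W sinα = 21.2
Slice 3: Δl = 2.7/cos35.7° = 3.325 m; N'_3 = 58·cos35.7° − 10·3.325 = 13.9; c'Δl = 12.97; W sinα = 33.8
Σc'Δl = 30.4 kN/m; ΣN' = 111.2 kN/m; ΣW sinα = 55.4 kN/m
Resisting = 30.4 + 111.2·tan34.0° = 30.4 + 75.0 = 105.5 kN/m
FS = 105.5 / 55.4 = 1.904

FS = 1.90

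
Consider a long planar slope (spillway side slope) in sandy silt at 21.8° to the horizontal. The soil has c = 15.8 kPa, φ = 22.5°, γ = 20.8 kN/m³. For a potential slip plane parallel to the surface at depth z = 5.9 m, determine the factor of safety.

For an infinite slope with a slip plane parallel to the surface (no pore pressure): FS = [c + γz cos²β tanφ] / [γz sinβ cosβ].
γz = 20.8·5.9 = 122.72 kN/m²
Numerator = 15.8 + 122.72·cos²21.8°·tan22.5° = 15.8 + 122.72·0.8621·0.4142 = 59.622 kPa
Denominator = 122.72·sin21.8°·cos21.8° = 122.72·0.3714·0.9285 = 42.315 kPa
FS = 59.622 / 42.315 = 1.409

FS = 1.41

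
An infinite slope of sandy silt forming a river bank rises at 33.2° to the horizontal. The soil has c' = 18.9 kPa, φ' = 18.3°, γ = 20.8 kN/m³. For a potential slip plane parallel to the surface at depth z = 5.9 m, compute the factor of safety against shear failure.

FS = 0.84

For an infinite slope with a slip plane parallel to the surface (no pore pressure): FS = [c' + γz cos²β tanφ'] / [γz sinβ cosβ].
γz = 20.8·5.9 = 122.72 kN/m²
Numerator = 18.9 + 122.72·cos²33.2°·tan18.3° = 18.9 + 122.72·0.7002·0.3307 = 47.317 kPa
Denominator = 122.72·sin33.2°·cos33.2° = 122.72·0.5476·0.8368 = 56.228 kPa
FS = 47.317 / 56.228 = 0.842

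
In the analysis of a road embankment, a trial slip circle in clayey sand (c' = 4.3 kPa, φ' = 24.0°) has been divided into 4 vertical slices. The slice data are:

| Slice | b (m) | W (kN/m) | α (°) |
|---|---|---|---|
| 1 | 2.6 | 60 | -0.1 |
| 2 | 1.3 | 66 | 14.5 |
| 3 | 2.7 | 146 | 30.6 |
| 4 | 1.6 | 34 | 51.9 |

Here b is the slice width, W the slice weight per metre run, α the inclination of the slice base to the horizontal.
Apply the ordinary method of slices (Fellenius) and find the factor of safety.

Ordinary method of slices: FS = Σ[c'·Δl_i + (W_i cosα_i)·tanφ'] / Σ W_i sinα_i, with Δl_i = b_i / cosα_i.
Slice 1: Δl = 2.6/cos(-0.1°) = 2.600 m; N'_1 = 60·cos(-0.1°) = 60.0; c'Δl = 11.18; W sinα = -0.1
Slice 2: Δl = 1.3/cos14.5° = 1.343 m; N'_2 = 66·cos14.5° = 63.9; c'Δl = 5.77; W sinα = 16.5
Slice 3: Δl = 2.7/cos30.6° = 3.137 m; N'_3 = 146·cos30.6° = 125.7; c'Δl = 13.49; W sinα = 74.3
Slice 4: Δl = 1.6/cos51.9° = 2.593 m; N'_4 = 34·cos51.9° = 21.0; c'Δl = 11.15; W sinα = 26.8
Σc'Δl = 41.6 kN/m; ΣN' = 270.5 kN/m; ΣW sinα = 117.5 kN/m
Resisting = 41.6 + 270.5·tan24.0° = 41.6 + 120.5 = 162.0 kN/m
FS = 162.0 / 117.5 = 1.379

FS = 1.38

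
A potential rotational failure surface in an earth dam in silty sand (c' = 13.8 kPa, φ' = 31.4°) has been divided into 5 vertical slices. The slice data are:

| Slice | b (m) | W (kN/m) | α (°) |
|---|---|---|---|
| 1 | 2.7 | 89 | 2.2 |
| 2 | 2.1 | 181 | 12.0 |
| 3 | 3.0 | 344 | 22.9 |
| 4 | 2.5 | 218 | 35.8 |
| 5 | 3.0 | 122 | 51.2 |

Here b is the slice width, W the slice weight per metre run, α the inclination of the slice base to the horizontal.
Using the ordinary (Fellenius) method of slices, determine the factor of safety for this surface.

Ordinary method of slices: FS = Σ[c'·Δl_i + (W_i cosα_i)·tanφ'] / Σ W_i sinα_i, with Δl_i = b_i / cosα_i.
Slice 1: Δl = 2.7/cos2.2° = 2.702 m; N'_1 = 89·cos2.2° = 88.9; c'Δl = 37.29; W sinα = 3.4
Slice 2: Δl = 2.1/cos12.0° = 2.147 m; N'_2 = 181·cos12.0° = 177.0; c'Δl = 29.63; W sinα = 37.6
Slice 3: Δl = 3.0/cos22.9° = 3.257 m; N'_3 = 344·cos22.9° = 316.9; c'Δl = 44.94; W sinα = 133.9
Slice 4: Δl = 2.5/cos35.8° = 3.082 m; N'_4 = 218·cos35.8° = 176.8; c'Δl = 42.54; W sinα = 127.5
Slice 5: Δl = 3.0/cos51.2° = 4.788 m; N'_5 = 122·cos51.2° = 76.4; c'Δl = 66.07; W sinα = 95.1
Σc'Δl = 220.5 kN/m; ΣN' = 836.1 kN/m; ΣW sinα = 397.5 kN/m
Resisting = 220.5 + 836.1·tan31.4° = 220.5 + 510.4 = 730.8 kN/m
FS = 730.8 / 397.5 = 1.839

FS = 1.84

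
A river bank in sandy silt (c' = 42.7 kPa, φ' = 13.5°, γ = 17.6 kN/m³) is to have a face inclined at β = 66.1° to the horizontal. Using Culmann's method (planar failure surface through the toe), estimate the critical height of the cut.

Culmann's analysis gives the critical failure plane at α_cr = (β + φ')/2 = (66.1 + 13.5)/2 = 39.8°, and the critical height
H_c = (4c'/γ) · sinβ cosφ' / [1 − cos(β − φ')]
    = (4·42.7/17.6) · sin66.1°·cos13.5° / [1 − cos(52.6°)]
    = 9.705 · 0.9143·0.9724 / [1 − 0.6074]
    = 9.705 · 0.8890 / 0.3926
    = 21.97 m

H_c = 21.97 m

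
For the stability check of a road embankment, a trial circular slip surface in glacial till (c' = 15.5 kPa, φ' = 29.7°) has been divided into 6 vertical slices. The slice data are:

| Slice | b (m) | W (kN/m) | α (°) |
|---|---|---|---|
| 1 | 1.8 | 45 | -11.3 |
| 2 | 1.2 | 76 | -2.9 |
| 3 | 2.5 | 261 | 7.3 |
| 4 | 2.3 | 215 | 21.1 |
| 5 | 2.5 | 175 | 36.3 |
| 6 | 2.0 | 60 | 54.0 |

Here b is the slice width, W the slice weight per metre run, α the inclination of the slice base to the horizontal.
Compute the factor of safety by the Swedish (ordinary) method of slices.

FS = 2.62

Ordinary method of slices: FS = Σ[c'·Δl_i + (W_i cosα_i)·tanφ'] / Σ W_i sinα_i, with Δl_i = b_i / cosα_i.
Slice 1: Δl = 1.8/cos(-11.3°) = 1.836 m; N'_1 = 45·cos(-11.3°) = 44.1; c'Δl = 28.45; W sinα = -8.8
Slice 2: Δl = 1.2/cos(-2.9°) = 1.202 m; N'_2 = 76·cos(-2.9°) = 75.9; c'Δl = 18.62; W sinα = -3.8
Slice 3: Δl = 2.5/cos7.3° = 2.520 m; N'_3 = 261·cos7.3° = 258.9; c'Δl = 39.07; W sinα = 33.2
Slice 4: Δl = 2.3/cos21.1° = 2.465 m; N'_4 = 215·cos21.1° = 200.6; c'Δl = 38.21; W sinα = 77.4
Slice 5: Δl = 2.5/cos36.3° = 3.102 m; N'_5 = 175·cos36.3° = 141.0; c'Δl = 48.08; W sinα = 103.6
Slice 6: Δl = 2.0/cos54.0° = 3.403 m; N'_6 = 60·cos54.0° = 35.3; c'Δl = 52.74; W sinα = 48.5
Σc'Δl = 225.2 kN/m; ΣN' = 755.8 kN/m; ΣW sinα = 250.0 kN/m
Resisting = 225.2 + 755.8·tan29.7° = 225.2 + 431.1 = 656.3 kN/m
FS = 656.3 / 250.0 = 2.625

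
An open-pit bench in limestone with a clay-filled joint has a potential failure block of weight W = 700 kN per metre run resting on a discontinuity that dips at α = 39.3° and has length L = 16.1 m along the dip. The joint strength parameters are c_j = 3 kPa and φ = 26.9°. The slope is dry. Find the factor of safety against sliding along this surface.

FS = 0.73

Resolving the block weight along and normal to the plane and applying the Mohr–Coulomb strength on the joint:
N' = W cosα = 700·cos39.3° = 541.7 kN/m
Driving force T = W sinα = 700·sin39.3° = 443.4 kN/m
Resisting force R = c_j·L + N'·tanφ = 3·16.1 + 541.7·tan26.9° = 48.3 + 274.8 = 323.1 kN/m
FS = R / T = 323.1 / 443.4 = 0.729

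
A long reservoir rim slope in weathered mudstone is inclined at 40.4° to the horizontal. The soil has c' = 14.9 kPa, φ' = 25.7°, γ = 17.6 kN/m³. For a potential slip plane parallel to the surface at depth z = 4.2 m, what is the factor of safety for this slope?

For an infinite slope with a slip plane parallel to the surface (no pore pressure): FS = [c' + γz cos²β tanφ'] / [γz sinβ cosβ].
γz = 17.6·4.2 = 73.92 kN/m²
Numerator = 14.9 + 73.92·cos²40.4°·tan25.7° = 14.9 + 73.92·0.5799·0.4813 = 35.532 kPa
Denominator = 73.92·sin40.4°·cos40.4° = 73.92·0.6481·0.7615 = 36.485 kPa
FS = 35.532 / 36.485 = 0.974

FS = 0.97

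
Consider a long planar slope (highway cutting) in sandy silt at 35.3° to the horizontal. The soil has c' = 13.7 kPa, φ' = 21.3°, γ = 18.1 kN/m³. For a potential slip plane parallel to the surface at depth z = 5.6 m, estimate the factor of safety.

FS = 0.84

For an infinite slope with a slip plane parallel to the surface (no pore pressure): FS = [c' + γz cos²β tanφ'] / [γz sinβ cosβ].
γz = 18.1·5.6 = 101.36 kN/m²
Numerator = 13.7 + 101.36·cos²35.3°·tan21.3° = 13.7 + 101.36·0.6661·0.3899 = 40.023 kPa
Denominator = 101.36·sin35.3°·cos35.3° = 101.36·0.5779·0.8161 = 47.803 kPa
FS = 40.023 / 47.803 = 0.837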